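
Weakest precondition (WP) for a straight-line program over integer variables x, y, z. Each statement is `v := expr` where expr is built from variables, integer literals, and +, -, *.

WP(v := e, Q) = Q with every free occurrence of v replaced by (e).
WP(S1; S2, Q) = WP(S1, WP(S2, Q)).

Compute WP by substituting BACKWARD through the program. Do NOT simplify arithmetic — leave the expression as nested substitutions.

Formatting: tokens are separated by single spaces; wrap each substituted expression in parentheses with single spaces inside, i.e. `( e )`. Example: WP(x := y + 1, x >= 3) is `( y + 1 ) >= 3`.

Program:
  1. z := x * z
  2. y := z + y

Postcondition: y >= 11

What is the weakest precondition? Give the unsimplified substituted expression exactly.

Answer: ( ( x * z ) + y ) >= 11

Derivation:
post: y >= 11
stmt 2: y := z + y  -- replace 1 occurrence(s) of y with (z + y)
  => ( z + y ) >= 11
stmt 1: z := x * z  -- replace 1 occurrence(s) of z with (x * z)
  => ( ( x * z ) + y ) >= 11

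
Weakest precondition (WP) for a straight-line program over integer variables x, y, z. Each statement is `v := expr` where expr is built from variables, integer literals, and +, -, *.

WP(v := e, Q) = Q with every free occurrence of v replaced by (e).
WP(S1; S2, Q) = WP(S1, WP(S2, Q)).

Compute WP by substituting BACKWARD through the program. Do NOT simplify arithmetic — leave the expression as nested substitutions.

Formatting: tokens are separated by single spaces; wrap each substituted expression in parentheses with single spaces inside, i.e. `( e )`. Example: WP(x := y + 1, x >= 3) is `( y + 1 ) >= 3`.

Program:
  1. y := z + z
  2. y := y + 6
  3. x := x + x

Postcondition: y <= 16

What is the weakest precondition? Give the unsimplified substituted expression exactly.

Answer: ( ( z + z ) + 6 ) <= 16

Derivation:
post: y <= 16
stmt 3: x := x + x  -- replace 0 occurrence(s) of x with (x + x)
  => y <= 16
stmt 2: y := y + 6  -- replace 1 occurrence(s) of y with (y + 6)
  => ( y + 6 ) <= 16
stmt 1: y := z + z  -- replace 1 occurrence(s) of y with (z + z)
  => ( ( z + z ) + 6 ) <= 16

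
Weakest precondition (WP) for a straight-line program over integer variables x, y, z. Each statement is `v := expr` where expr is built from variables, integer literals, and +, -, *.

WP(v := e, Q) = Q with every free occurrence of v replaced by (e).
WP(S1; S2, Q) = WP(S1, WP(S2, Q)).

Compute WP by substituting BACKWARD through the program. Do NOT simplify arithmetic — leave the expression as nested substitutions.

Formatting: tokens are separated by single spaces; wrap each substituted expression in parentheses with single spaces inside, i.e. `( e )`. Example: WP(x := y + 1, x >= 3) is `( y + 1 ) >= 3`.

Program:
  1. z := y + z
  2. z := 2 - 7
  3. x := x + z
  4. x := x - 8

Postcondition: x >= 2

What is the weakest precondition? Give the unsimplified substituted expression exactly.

Answer: ( ( x + ( 2 - 7 ) ) - 8 ) >= 2

Derivation:
post: x >= 2
stmt 4: x := x - 8  -- replace 1 occurrence(s) of x with (x - 8)
  => ( x - 8 ) >= 2
stmt 3: x := x + z  -- replace 1 occurrence(s) of x with (x + z)
  => ( ( x + z ) - 8 ) >= 2
stmt 2: z := 2 - 7  -- replace 1 occurrence(s) of z with (2 - 7)
  => ( ( x + ( 2 - 7 ) ) - 8 ) >= 2
stmt 1: z := y + z  -- replace 0 occurrence(s) of z with (y + z)
  => ( ( x + ( 2 - 7 ) ) - 8 ) >= 2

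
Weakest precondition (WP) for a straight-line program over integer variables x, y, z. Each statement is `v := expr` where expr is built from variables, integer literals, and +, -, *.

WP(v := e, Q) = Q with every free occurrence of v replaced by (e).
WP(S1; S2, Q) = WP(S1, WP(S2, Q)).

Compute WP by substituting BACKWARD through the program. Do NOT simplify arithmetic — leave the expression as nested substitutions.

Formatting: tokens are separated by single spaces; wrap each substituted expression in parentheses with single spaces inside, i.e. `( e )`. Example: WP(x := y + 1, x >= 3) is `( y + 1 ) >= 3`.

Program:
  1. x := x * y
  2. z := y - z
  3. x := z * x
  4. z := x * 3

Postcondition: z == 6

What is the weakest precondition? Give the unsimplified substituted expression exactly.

post: z == 6
stmt 4: z := x * 3  -- replace 1 occurrence(s) of z with (x * 3)
  => ( x * 3 ) == 6
stmt 3: x := z * x  -- replace 1 occurrence(s) of x with (z * x)
  => ( ( z * x ) * 3 ) == 6
stmt 2: z := y - z  -- replace 1 occurrence(s) of z with (y - z)
  => ( ( ( y - z ) * x ) * 3 ) == 6
stmt 1: x := x * y  -- replace 1 occurrence(s) of x with (x * y)
  => ( ( ( y - z ) * ( x * y ) ) * 3 ) == 6

Answer: ( ( ( y - z ) * ( x * y ) ) * 3 ) == 6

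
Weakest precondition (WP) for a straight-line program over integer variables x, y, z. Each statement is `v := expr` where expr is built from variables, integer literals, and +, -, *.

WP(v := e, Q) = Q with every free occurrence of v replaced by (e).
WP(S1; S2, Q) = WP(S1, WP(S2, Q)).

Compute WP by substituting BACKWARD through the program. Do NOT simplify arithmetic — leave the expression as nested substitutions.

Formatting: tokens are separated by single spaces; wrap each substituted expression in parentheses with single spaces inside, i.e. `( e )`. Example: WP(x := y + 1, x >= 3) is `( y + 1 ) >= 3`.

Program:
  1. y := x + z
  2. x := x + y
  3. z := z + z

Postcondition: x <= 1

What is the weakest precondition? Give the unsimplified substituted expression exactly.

Answer: ( x + ( x + z ) ) <= 1

Derivation:
post: x <= 1
stmt 3: z := z + z  -- replace 0 occurrence(s) of z with (z + z)
  => x <= 1
stmt 2: x := x + y  -- replace 1 occurrence(s) of x with (x + y)
  => ( x + y ) <= 1
stmt 1: y := x + z  -- replace 1 occurrence(s) of y with (x + z)
  => ( x + ( x + z ) ) <= 1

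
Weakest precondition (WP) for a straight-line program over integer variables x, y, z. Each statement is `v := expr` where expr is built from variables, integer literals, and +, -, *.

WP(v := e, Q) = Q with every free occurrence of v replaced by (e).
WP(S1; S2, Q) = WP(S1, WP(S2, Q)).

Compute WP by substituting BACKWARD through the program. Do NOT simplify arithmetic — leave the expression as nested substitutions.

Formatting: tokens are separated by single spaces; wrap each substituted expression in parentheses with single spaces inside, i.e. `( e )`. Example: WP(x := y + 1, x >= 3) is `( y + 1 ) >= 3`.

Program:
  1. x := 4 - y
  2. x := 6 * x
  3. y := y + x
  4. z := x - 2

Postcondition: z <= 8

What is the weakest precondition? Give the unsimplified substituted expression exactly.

post: z <= 8
stmt 4: z := x - 2  -- replace 1 occurrence(s) of z with (x - 2)
  => ( x - 2 ) <= 8
stmt 3: y := y + x  -- replace 0 occurrence(s) of y with (y + x)
  => ( x - 2 ) <= 8
stmt 2: x := 6 * x  -- replace 1 occurrence(s) of x with (6 * x)
  => ( ( 6 * x ) - 2 ) <= 8
stmt 1: x := 4 - y  -- replace 1 occurrence(s) of x with (4 - y)
  => ( ( 6 * ( 4 - y ) ) - 2 ) <= 8

Answer: ( ( 6 * ( 4 - y ) ) - 2 ) <= 8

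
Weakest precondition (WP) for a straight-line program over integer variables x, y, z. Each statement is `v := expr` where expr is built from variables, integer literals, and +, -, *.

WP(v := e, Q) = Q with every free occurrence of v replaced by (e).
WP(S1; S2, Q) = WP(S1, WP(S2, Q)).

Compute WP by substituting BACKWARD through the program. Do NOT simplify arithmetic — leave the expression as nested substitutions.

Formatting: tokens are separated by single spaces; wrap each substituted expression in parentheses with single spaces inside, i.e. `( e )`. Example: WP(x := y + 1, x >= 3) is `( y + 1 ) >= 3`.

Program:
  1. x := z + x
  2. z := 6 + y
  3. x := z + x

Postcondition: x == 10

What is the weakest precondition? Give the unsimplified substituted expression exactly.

post: x == 10
stmt 3: x := z + x  -- replace 1 occurrence(s) of x with (z + x)
  => ( z + x ) == 10
stmt 2: z := 6 + y  -- replace 1 occurrence(s) of z with (6 + y)
  => ( ( 6 + y ) + x ) == 10
stmt 1: x := z + x  -- replace 1 occurrence(s) of x with (z + x)
  => ( ( 6 + y ) + ( z + x ) ) == 10

Answer: ( ( 6 + y ) + ( z + x ) ) == 10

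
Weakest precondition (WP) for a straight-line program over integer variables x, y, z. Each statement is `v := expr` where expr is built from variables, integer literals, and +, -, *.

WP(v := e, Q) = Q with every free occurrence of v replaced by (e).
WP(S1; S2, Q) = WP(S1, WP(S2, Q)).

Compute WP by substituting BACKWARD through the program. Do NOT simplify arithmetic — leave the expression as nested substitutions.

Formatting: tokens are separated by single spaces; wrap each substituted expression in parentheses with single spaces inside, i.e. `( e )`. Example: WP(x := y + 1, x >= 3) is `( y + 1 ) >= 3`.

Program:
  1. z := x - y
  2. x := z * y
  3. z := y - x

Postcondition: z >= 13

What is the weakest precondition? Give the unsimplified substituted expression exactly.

post: z >= 13
stmt 3: z := y - x  -- replace 1 occurrence(s) of z with (y - x)
  => ( y - x ) >= 13
stmt 2: x := z * y  -- replace 1 occurrence(s) of x with (z * y)
  => ( y - ( z * y ) ) >= 13
stmt 1: z := x - y  -- replace 1 occurrence(s) of z with (x - y)
  => ( y - ( ( x - y ) * y ) ) >= 13

Answer: ( y - ( ( x - y ) * y ) ) >= 13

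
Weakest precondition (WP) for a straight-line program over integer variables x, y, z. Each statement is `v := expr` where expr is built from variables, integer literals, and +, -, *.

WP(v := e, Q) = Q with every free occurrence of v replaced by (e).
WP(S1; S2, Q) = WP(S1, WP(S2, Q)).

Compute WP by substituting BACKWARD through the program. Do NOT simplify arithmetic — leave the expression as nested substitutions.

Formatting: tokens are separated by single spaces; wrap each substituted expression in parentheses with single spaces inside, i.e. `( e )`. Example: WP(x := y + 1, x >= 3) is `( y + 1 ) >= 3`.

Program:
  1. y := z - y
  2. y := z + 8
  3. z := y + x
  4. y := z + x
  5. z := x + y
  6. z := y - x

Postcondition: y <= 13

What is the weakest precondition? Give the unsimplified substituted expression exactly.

post: y <= 13
stmt 6: z := y - x  -- replace 0 occurrence(s) of z with (y - x)
  => y <= 13
stmt 5: z := x + y  -- replace 0 occurrence(s) of z with (x + y)
  => y <= 13
stmt 4: y := z + x  -- replace 1 occurrence(s) of y with (z + x)
  => ( z + x ) <= 13
stmt 3: z := y + x  -- replace 1 occurrence(s) of z with (y + x)
  => ( ( y + x ) + x ) <= 13
stmt 2: y := z + 8  -- replace 1 occurrence(s) of y with (z + 8)
  => ( ( ( z + 8 ) + x ) + x ) <= 13
stmt 1: y := z - y  -- replace 0 occurrence(s) of y with (z - y)
  => ( ( ( z + 8 ) + x ) + x ) <= 13

Answer: ( ( ( z + 8 ) + x ) + x ) <= 13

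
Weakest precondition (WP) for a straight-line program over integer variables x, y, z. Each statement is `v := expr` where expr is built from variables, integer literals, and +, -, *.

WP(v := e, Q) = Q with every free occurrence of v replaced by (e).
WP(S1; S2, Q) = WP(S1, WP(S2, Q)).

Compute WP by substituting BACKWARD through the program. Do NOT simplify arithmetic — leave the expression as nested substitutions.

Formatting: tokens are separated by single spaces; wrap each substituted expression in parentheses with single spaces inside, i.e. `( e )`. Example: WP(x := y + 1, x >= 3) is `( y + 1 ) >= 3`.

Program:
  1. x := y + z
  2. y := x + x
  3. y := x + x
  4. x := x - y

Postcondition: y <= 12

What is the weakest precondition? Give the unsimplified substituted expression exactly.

post: y <= 12
stmt 4: x := x - y  -- replace 0 occurrence(s) of x with (x - y)
  => y <= 12
stmt 3: y := x + x  -- replace 1 occurrence(s) of y with (x + x)
  => ( x + x ) <= 12
stmt 2: y := x + x  -- replace 0 occurrence(s) of y with (x + x)
  => ( x + x ) <= 12
stmt 1: x := y + z  -- replace 2 occurrence(s) of x with (y + z)
  => ( ( y + z ) + ( y + z ) ) <= 12

Answer: ( ( y + z ) + ( y + z ) ) <= 12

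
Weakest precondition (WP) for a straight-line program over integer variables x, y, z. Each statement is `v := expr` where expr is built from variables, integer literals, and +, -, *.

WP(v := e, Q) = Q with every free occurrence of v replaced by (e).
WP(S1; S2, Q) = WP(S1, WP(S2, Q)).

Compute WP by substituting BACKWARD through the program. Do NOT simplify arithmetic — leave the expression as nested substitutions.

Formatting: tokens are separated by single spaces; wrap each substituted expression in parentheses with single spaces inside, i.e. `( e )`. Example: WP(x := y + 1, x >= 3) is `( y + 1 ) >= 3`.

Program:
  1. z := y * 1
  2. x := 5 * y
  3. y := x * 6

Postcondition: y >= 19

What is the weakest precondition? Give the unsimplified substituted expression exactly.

post: y >= 19
stmt 3: y := x * 6  -- replace 1 occurrence(s) of y with (x * 6)
  => ( x * 6 ) >= 19
stmt 2: x := 5 * y  -- replace 1 occurrence(s) of x with (5 * y)
  => ( ( 5 * y ) * 6 ) >= 19
stmt 1: z := y * 1  -- replace 0 occurrence(s) of z with (y * 1)
  => ( ( 5 * y ) * 6 ) >= 19

Answer: ( ( 5 * y ) * 6 ) >= 19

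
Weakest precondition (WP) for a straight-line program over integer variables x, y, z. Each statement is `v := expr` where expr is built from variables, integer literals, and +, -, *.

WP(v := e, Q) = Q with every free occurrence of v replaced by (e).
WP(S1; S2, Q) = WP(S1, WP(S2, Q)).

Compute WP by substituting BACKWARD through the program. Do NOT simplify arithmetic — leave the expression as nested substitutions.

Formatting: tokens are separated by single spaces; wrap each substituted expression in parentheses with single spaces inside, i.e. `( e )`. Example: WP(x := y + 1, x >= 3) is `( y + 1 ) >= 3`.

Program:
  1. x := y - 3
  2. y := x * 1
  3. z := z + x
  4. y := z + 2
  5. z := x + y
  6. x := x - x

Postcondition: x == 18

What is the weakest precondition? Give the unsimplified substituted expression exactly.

post: x == 18
stmt 6: x := x - x  -- replace 1 occurrence(s) of x with (x - x)
  => ( x - x ) == 18
stmt 5: z := x + y  -- replace 0 occurrence(s) of z with (x + y)
  => ( x - x ) == 18
stmt 4: y := z + 2  -- replace 0 occurrence(s) of y with (z + 2)
  => ( x - x ) == 18
stmt 3: z := z + x  -- replace 0 occurrence(s) of z with (z + x)
  => ( x - x ) == 18
stmt 2: y := x * 1  -- replace 0 occurrence(s) of y with (x * 1)
  => ( x - x ) == 18
stmt 1: x := y - 3  -- replace 2 occurrence(s) of x with (y - 3)
  => ( ( y - 3 ) - ( y - 3 ) ) == 18

Answer: ( ( y - 3 ) - ( y - 3 ) ) == 18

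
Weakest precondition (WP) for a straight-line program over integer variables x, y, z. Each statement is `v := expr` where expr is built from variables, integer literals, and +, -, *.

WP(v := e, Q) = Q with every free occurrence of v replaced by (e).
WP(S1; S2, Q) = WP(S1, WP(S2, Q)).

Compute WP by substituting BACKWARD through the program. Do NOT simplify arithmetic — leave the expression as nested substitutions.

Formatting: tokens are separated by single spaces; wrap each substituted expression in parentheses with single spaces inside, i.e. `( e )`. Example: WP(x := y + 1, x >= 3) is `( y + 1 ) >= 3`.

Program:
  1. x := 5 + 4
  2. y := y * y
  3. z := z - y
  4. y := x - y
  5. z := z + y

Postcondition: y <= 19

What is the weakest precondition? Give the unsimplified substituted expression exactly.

post: y <= 19
stmt 5: z := z + y  -- replace 0 occurrence(s) of z with (z + y)
  => y <= 19
stmt 4: y := x - y  -- replace 1 occurrence(s) of y with (x - y)
  => ( x - y ) <= 19
stmt 3: z := z - y  -- replace 0 occurrence(s) of z with (z - y)
  => ( x - y ) <= 19
stmt 2: y := y * y  -- replace 1 occurrence(s) of y with (y * y)
  => ( x - ( y * y ) ) <= 19
stmt 1: x := 5 + 4  -- replace 1 occurrence(s) of x with (5 + 4)
  => ( ( 5 + 4 ) - ( y * y ) ) <= 19

Answer: ( ( 5 + 4 ) - ( y * y ) ) <= 19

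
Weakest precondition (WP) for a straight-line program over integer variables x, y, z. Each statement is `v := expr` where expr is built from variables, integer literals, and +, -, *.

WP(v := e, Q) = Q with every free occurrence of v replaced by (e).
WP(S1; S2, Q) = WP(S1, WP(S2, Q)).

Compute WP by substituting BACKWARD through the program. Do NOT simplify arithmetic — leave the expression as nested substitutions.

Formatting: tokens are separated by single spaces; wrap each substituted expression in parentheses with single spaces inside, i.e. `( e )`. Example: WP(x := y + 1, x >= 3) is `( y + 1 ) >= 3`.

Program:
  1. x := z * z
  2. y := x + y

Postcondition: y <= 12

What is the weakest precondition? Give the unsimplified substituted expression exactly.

Answer: ( ( z * z ) + y ) <= 12

Derivation:
post: y <= 12
stmt 2: y := x + y  -- replace 1 occurrence(s) of y with (x + y)
  => ( x + y ) <= 12
stmt 1: x := z * z  -- replace 1 occurrence(s) of x with (z * z)
  => ( ( z * z ) + y ) <= 12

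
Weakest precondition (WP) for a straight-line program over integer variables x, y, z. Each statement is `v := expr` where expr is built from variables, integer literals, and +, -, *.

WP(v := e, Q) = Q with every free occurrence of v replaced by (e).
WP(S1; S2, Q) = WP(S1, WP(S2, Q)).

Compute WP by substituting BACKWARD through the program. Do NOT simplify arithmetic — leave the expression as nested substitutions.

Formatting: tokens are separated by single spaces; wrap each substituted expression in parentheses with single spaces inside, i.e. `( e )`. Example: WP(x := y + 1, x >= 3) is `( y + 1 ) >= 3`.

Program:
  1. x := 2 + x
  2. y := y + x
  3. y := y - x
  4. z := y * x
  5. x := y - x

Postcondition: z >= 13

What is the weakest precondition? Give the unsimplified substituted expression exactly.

post: z >= 13
stmt 5: x := y - x  -- replace 0 occurrence(s) of x with (y - x)
  => z >= 13
stmt 4: z := y * x  -- replace 1 occurrence(s) of z with (y * x)
  => ( y * x ) >= 13
stmt 3: y := y - x  -- replace 1 occurrence(s) of y with (y - x)
  => ( ( y - x ) * x ) >= 13
stmt 2: y := y + x  -- replace 1 occurrence(s) of y with (y + x)
  => ( ( ( y + x ) - x ) * x ) >= 13
stmt 1: x := 2 + x  -- replace 3 occurrence(s) of x with (2 + x)
  => ( ( ( y + ( 2 + x ) ) - ( 2 + x ) ) * ( 2 + x ) ) >= 13

Answer: ( ( ( y + ( 2 + x ) ) - ( 2 + x ) ) * ( 2 + x ) ) >= 13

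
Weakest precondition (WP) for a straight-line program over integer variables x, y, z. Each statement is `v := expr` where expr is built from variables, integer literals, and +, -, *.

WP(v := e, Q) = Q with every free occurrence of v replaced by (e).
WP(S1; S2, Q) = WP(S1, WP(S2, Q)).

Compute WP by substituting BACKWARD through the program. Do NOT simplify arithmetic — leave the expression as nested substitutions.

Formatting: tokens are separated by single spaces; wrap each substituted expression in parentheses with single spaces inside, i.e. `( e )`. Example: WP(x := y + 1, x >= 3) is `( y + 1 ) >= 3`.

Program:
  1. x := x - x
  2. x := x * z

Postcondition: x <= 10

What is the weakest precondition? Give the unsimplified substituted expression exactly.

post: x <= 10
stmt 2: x := x * z  -- replace 1 occurrence(s) of x with (x * z)
  => ( x * z ) <= 10
stmt 1: x := x - x  -- replace 1 occurrence(s) of x with (x - x)
  => ( ( x - x ) * z ) <= 10

Answer: ( ( x - x ) * z ) <= 10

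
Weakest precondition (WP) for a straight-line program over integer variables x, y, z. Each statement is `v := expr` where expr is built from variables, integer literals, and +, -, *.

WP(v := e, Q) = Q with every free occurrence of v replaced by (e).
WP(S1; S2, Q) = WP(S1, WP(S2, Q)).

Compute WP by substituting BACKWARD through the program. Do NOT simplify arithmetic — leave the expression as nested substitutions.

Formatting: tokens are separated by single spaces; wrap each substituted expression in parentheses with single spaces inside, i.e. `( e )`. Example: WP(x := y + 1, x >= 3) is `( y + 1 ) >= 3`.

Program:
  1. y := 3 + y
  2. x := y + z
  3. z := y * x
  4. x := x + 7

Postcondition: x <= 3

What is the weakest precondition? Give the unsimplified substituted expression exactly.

Answer: ( ( ( 3 + y ) + z ) + 7 ) <= 3

Derivation:
post: x <= 3
stmt 4: x := x + 7  -- replace 1 occurrence(s) of x with (x + 7)
  => ( x + 7 ) <= 3
stmt 3: z := y * x  -- replace 0 occurrence(s) of z with (y * x)
  => ( x + 7 ) <= 3
stmt 2: x := y + z  -- replace 1 occurrence(s) of x with (y + z)
  => ( ( y + z ) + 7 ) <= 3
stmt 1: y := 3 + y  -- replace 1 occurrence(s) of y with (3 + y)
  => ( ( ( 3 + y ) + z ) + 7 ) <= 3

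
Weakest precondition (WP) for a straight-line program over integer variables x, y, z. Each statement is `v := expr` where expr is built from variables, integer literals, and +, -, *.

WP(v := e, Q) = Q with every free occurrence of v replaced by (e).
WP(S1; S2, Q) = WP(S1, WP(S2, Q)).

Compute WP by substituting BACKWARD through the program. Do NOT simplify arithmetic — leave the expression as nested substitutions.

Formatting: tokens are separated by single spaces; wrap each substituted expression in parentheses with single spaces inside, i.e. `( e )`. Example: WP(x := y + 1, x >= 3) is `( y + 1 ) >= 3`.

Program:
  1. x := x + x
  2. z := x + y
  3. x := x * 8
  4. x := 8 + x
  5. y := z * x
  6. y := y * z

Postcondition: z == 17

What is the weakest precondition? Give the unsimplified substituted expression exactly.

post: z == 17
stmt 6: y := y * z  -- replace 0 occurrence(s) of y with (y * z)
  => z == 17
stmt 5: y := z * x  -- replace 0 occurrence(s) of y with (z * x)
  => z == 17
stmt 4: x := 8 + x  -- replace 0 occurrence(s) of x with (8 + x)
  => z == 17
stmt 3: x := x * 8  -- replace 0 occurrence(s) of x with (x * 8)
  => z == 17
stmt 2: z := x + y  -- replace 1 occurrence(s) of z with (x + y)
  => ( x + y ) == 17
stmt 1: x := x + x  -- replace 1 occurrence(s) of x with (x + x)
  => ( ( x + x ) + y ) == 17

Answer: ( ( x + x ) + y ) == 17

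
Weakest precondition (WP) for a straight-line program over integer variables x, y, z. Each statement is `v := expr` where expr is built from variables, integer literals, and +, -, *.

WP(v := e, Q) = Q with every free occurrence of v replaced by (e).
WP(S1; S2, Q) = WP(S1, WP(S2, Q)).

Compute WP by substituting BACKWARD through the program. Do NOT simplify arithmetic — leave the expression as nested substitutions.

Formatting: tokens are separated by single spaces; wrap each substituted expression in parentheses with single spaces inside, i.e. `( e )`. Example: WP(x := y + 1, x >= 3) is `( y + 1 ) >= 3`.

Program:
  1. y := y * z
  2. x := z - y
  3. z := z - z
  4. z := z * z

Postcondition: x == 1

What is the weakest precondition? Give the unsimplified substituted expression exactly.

Answer: ( z - ( y * z ) ) == 1

Derivation:
post: x == 1
stmt 4: z := z * z  -- replace 0 occurrence(s) of z with (z * z)
  => x == 1
stmt 3: z := z - z  -- replace 0 occurrence(s) of z with (z - z)
  => x == 1
stmt 2: x := z - y  -- replace 1 occurrence(s) of x with (z - y)
  => ( z - y ) == 1
stmt 1: y := y * z  -- replace 1 occurrence(s) of y with (y * z)
  => ( z - ( y * z ) ) == 1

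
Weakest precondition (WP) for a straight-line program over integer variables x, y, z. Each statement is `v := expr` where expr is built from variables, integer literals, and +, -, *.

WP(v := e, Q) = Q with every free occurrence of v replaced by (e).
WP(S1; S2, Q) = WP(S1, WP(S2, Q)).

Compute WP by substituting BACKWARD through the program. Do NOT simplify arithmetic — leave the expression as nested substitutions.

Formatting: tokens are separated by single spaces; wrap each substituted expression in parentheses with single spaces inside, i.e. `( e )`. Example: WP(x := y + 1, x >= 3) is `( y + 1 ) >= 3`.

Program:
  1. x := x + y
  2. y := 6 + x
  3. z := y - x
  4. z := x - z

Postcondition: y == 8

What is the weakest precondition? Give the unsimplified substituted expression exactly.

Answer: ( 6 + ( x + y ) ) == 8

Derivation:
post: y == 8
stmt 4: z := x - z  -- replace 0 occurrence(s) of z with (x - z)
  => y == 8
stmt 3: z := y - x  -- replace 0 occurrence(s) of z with (y - x)
  => y == 8
stmt 2: y := 6 + x  -- replace 1 occurrence(s) of y with (6 + x)
  => ( 6 + x ) == 8
stmt 1: x := x + y  -- replace 1 occurrence(s) of x with (x + y)
  => ( 6 + ( x + y ) ) == 8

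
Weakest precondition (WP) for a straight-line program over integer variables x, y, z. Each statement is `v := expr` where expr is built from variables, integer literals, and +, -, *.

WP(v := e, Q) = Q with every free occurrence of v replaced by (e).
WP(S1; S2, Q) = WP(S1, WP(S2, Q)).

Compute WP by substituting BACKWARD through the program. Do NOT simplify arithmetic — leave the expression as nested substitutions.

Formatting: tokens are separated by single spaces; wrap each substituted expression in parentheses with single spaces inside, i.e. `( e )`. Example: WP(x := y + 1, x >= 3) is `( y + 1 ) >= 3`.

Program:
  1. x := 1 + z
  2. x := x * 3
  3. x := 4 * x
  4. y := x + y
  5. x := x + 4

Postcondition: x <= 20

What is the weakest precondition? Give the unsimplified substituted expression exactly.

post: x <= 20
stmt 5: x := x + 4  -- replace 1 occurrence(s) of x with (x + 4)
  => ( x + 4 ) <= 20
stmt 4: y := x + y  -- replace 0 occurrence(s) of y with (x + y)
  => ( x + 4 ) <= 20
stmt 3: x := 4 * x  -- replace 1 occurrence(s) of x with (4 * x)
  => ( ( 4 * x ) + 4 ) <= 20
stmt 2: x := x * 3  -- replace 1 occurrence(s) of x with (x * 3)
  => ( ( 4 * ( x * 3 ) ) + 4 ) <= 20
stmt 1: x := 1 + z  -- replace 1 occurrence(s) of x with (1 + z)
  => ( ( 4 * ( ( 1 + z ) * 3 ) ) + 4 ) <= 20

Answer: ( ( 4 * ( ( 1 + z ) * 3 ) ) + 4 ) <= 20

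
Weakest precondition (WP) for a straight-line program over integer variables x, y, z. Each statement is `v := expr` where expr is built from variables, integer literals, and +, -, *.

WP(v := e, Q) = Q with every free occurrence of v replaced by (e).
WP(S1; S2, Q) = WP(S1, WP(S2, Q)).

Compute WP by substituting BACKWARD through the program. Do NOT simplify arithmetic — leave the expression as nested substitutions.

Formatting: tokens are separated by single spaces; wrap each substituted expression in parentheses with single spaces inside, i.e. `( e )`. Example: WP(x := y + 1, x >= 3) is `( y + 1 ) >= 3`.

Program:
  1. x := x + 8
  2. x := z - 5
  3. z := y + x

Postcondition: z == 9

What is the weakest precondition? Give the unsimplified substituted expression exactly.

Answer: ( y + ( z - 5 ) ) == 9

Derivation:
post: z == 9
stmt 3: z := y + x  -- replace 1 occurrence(s) of z with (y + x)
  => ( y + x ) == 9
stmt 2: x := z - 5  -- replace 1 occurrence(s) of x with (z - 5)
  => ( y + ( z - 5 ) ) == 9
stmt 1: x := x + 8  -- replace 0 occurrence(s) of x with (x + 8)
  => ( y + ( z - 5 ) ) == 9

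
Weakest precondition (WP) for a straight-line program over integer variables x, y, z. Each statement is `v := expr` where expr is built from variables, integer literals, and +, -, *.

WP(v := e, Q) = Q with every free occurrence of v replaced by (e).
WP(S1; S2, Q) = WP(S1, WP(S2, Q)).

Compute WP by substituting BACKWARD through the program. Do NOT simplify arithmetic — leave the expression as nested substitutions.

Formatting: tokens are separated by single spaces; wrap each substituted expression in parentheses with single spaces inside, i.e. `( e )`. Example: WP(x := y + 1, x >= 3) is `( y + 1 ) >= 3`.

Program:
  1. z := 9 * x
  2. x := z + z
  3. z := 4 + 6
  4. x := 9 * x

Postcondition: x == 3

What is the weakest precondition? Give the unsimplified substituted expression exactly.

post: x == 3
stmt 4: x := 9 * x  -- replace 1 occurrence(s) of x with (9 * x)
  => ( 9 * x ) == 3
stmt 3: z := 4 + 6  -- replace 0 occurrence(s) of z with (4 + 6)
  => ( 9 * x ) == 3
stmt 2: x := z + z  -- replace 1 occurrence(s) of x with (z + z)
  => ( 9 * ( z + z ) ) == 3
stmt 1: z := 9 * x  -- replace 2 occurrence(s) of z with (9 * x)
  => ( 9 * ( ( 9 * x ) + ( 9 * x ) ) ) == 3

Answer: ( 9 * ( ( 9 * x ) + ( 9 * x ) ) ) == 3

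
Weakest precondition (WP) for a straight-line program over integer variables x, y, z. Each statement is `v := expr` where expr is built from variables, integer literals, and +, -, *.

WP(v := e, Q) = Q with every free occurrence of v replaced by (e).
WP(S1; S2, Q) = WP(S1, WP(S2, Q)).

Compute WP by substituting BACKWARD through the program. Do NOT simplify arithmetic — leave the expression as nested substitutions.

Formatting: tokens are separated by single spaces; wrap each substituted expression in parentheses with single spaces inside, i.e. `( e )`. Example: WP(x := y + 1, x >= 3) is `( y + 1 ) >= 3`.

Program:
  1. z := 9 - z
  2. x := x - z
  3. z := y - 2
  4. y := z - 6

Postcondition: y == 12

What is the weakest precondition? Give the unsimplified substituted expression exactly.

Answer: ( ( y - 2 ) - 6 ) == 12

Derivation:
post: y == 12
stmt 4: y := z - 6  -- replace 1 occurrence(s) of y with (z - 6)
  => ( z - 6 ) == 12
stmt 3: z := y - 2  -- replace 1 occurrence(s) of z with (y - 2)
  => ( ( y - 2 ) - 6 ) == 12
stmt 2: x := x - z  -- replace 0 occurrence(s) of x with (x - z)
  => ( ( y - 2 ) - 6 ) == 12
stmt 1: z := 9 - z  -- replace 0 occurrence(s) of z with (9 - z)
  => ( ( y - 2 ) - 6 ) == 12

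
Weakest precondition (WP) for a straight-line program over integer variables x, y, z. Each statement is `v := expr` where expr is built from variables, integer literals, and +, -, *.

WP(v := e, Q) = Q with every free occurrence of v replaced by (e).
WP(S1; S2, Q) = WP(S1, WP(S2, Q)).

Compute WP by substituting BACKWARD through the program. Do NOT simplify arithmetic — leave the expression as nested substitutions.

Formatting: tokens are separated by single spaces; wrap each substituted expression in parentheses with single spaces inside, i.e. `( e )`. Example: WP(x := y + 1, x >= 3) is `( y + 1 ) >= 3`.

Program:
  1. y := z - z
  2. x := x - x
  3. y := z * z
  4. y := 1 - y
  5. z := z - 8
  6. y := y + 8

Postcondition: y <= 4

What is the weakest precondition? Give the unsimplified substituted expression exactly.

Answer: ( ( 1 - ( z * z ) ) + 8 ) <= 4

Derivation:
post: y <= 4
stmt 6: y := y + 8  -- replace 1 occurrence(s) of y with (y + 8)
  => ( y + 8 ) <= 4
stmt 5: z := z - 8  -- replace 0 occurrence(s) of z with (z - 8)
  => ( y + 8 ) <= 4
stmt 4: y := 1 - y  -- replace 1 occurrence(s) of y with (1 - y)
  => ( ( 1 - y ) + 8 ) <= 4
stmt 3: y := z * z  -- replace 1 occurrence(s) of y with (z * z)
  => ( ( 1 - ( z * z ) ) + 8 ) <= 4
stmt 2: x := x - x  -- replace 0 occurrence(s) of x with (x - x)
  => ( ( 1 - ( z * z ) ) + 8 ) <= 4
stmt 1: y := z - z  -- replace 0 occurrence(s) of y with (z - z)
  => ( ( 1 - ( z * z ) ) + 8 ) <= 4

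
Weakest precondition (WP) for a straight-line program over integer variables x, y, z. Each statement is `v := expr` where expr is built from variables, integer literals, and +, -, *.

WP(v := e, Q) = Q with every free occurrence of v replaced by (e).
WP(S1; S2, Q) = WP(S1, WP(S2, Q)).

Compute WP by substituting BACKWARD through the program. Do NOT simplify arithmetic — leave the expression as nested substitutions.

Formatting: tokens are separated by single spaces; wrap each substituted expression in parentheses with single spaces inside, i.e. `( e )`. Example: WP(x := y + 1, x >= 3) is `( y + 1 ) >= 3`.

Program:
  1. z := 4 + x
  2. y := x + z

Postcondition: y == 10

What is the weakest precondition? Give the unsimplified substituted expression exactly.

post: y == 10
stmt 2: y := x + z  -- replace 1 occurrence(s) of y with (x + z)
  => ( x + z ) == 10
stmt 1: z := 4 + x  -- replace 1 occurrence(s) of z with (4 + x)
  => ( x + ( 4 + x ) ) == 10

Answer: ( x + ( 4 + x ) ) == 10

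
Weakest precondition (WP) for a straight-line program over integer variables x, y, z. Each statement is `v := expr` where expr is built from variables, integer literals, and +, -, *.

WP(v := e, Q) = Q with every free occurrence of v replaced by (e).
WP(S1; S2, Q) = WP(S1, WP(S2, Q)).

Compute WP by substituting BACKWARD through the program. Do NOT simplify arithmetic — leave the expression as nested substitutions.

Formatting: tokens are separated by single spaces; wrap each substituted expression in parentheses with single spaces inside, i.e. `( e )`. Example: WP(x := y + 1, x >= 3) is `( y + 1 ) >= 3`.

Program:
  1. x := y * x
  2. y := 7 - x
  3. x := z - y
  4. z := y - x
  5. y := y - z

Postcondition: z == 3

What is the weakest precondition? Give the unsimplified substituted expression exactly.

post: z == 3
stmt 5: y := y - z  -- replace 0 occurrence(s) of y with (y - z)
  => z == 3
stmt 4: z := y - x  -- replace 1 occurrence(s) of z with (y - x)
  => ( y - x ) == 3
stmt 3: x := z - y  -- replace 1 occurrence(s) of x with (z - y)
  => ( y - ( z - y ) ) == 3
stmt 2: y := 7 - x  -- replace 2 occurrence(s) of y with (7 - x)
  => ( ( 7 - x ) - ( z - ( 7 - x ) ) ) == 3
stmt 1: x := y * x  -- replace 2 occurrence(s) of x with (y * x)
  => ( ( 7 - ( y * x ) ) - ( z - ( 7 - ( y * x ) ) ) ) == 3

Answer: ( ( 7 - ( y * x ) ) - ( z - ( 7 - ( y * x ) ) ) ) == 3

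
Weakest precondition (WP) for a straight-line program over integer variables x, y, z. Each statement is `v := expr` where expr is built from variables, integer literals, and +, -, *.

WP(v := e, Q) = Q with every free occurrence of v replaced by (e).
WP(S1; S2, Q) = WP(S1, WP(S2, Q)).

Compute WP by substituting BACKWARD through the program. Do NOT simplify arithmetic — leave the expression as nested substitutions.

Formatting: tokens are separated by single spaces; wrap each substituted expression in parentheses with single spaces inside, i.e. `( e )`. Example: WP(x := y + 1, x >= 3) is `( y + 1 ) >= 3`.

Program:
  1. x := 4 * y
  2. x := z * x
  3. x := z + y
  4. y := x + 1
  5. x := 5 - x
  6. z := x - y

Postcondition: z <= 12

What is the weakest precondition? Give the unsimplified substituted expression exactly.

Answer: ( ( 5 - ( z + y ) ) - ( ( z + y ) + 1 ) ) <= 12

Derivation:
post: z <= 12
stmt 6: z := x - y  -- replace 1 occurrence(s) of z with (x - y)
  => ( x - y ) <= 12
stmt 5: x := 5 - x  -- replace 1 occurrence(s) of x with (5 - x)
  => ( ( 5 - x ) - y ) <= 12
stmt 4: y := x + 1  -- replace 1 occurrence(s) of y with (x + 1)
  => ( ( 5 - x ) - ( x + 1 ) ) <= 12
stmt 3: x := z + y  -- replace 2 occurrence(s) of x with (z + y)
  => ( ( 5 - ( z + y ) ) - ( ( z + y ) + 1 ) ) <= 12
stmt 2: x := z * x  -- replace 0 occurrence(s) of x with (z * x)
  => ( ( 5 - ( z + y ) ) - ( ( z + y ) + 1 ) ) <= 12
stmt 1: x := 4 * y  -- replace 0 occurrence(s) of x with (4 * y)
  => ( ( 5 - ( z + y ) ) - ( ( z + y ) + 1 ) ) <= 12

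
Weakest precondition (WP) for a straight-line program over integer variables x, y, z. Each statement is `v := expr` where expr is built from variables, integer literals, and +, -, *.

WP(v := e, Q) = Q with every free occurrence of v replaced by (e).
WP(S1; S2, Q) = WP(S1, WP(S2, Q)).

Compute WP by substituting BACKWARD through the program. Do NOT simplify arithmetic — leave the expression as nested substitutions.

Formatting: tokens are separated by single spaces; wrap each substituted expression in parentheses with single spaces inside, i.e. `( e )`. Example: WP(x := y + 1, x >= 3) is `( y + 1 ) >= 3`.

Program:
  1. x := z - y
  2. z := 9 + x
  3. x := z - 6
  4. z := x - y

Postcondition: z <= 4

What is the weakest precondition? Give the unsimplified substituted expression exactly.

Answer: ( ( ( 9 + ( z - y ) ) - 6 ) - y ) <= 4

Derivation:
post: z <= 4
stmt 4: z := x - y  -- replace 1 occurrence(s) of z with (x - y)
  => ( x - y ) <= 4
stmt 3: x := z - 6  -- replace 1 occurrence(s) of x with (z - 6)
  => ( ( z - 6 ) - y ) <= 4
stmt 2: z := 9 + x  -- replace 1 occurrence(s) of z with (9 + x)
  => ( ( ( 9 + x ) - 6 ) - y ) <= 4
stmt 1: x := z - y  -- replace 1 occurrence(s) of x with (z - y)
  => ( ( ( 9 + ( z - y ) ) - 6 ) - y ) <= 4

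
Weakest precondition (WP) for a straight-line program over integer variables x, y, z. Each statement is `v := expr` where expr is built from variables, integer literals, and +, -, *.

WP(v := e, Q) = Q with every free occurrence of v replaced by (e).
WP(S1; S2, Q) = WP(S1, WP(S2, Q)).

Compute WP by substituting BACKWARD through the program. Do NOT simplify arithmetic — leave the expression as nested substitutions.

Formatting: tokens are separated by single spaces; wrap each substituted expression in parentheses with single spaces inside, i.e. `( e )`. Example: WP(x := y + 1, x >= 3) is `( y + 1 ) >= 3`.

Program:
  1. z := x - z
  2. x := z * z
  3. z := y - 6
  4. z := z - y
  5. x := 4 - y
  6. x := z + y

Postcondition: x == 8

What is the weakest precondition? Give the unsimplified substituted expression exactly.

Answer: ( ( ( y - 6 ) - y ) + y ) == 8

Derivation:
post: x == 8
stmt 6: x := z + y  -- replace 1 occurrence(s) of x with (z + y)
  => ( z + y ) == 8
stmt 5: x := 4 - y  -- replace 0 occurrence(s) of x with (4 - y)
  => ( z + y ) == 8
stmt 4: z := z - y  -- replace 1 occurrence(s) of z with (z - y)
  => ( ( z - y ) + y ) == 8
stmt 3: z := y - 6  -- replace 1 occurrence(s) of z with (y - 6)
  => ( ( ( y - 6 ) - y ) + y ) == 8
stmt 2: x := z * z  -- replace 0 occurrence(s) of x with (z * z)
  => ( ( ( y - 6 ) - y ) + y ) == 8
stmt 1: z := x - z  -- replace 0 occurrence(s) of z with (x - z)
  => ( ( ( y - 6 ) - y ) + y ) == 8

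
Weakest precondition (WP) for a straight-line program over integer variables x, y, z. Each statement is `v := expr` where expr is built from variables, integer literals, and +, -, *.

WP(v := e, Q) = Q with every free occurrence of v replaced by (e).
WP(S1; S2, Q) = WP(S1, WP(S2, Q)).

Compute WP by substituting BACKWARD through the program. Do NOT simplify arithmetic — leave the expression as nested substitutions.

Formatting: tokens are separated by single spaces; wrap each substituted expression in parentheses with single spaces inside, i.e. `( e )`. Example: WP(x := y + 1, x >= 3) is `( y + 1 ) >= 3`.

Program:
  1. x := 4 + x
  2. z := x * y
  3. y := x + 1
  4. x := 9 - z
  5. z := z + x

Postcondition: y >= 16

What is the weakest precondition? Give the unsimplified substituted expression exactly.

Answer: ( ( 4 + x ) + 1 ) >= 16

Derivation:
post: y >= 16
stmt 5: z := z + x  -- replace 0 occurrence(s) of z with (z + x)
  => y >= 16
stmt 4: x := 9 - z  -- replace 0 occurrence(s) of x with (9 - z)
  => y >= 16
stmt 3: y := x + 1  -- replace 1 occurrence(s) of y with (x + 1)
  => ( x + 1 ) >= 16
stmt 2: z := x * y  -- replace 0 occurrence(s) of z with (x * y)
  => ( x + 1 ) >= 16
stmt 1: x := 4 + x  -- replace 1 occurrence(s) of x with (4 + x)
  => ( ( 4 + x ) + 1 ) >= 16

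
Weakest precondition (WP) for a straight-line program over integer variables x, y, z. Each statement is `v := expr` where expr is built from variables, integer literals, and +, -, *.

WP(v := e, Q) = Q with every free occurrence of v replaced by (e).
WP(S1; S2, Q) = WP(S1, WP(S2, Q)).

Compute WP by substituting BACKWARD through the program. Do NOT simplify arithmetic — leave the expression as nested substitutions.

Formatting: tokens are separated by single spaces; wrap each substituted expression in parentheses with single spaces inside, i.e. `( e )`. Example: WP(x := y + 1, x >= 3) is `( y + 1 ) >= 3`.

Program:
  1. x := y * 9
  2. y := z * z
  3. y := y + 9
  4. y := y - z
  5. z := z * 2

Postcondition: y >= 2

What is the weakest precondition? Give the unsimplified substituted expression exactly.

Answer: ( ( ( z * z ) + 9 ) - z ) >= 2

Derivation:
post: y >= 2
stmt 5: z := z * 2  -- replace 0 occurrence(s) of z with (z * 2)
  => y >= 2
stmt 4: y := y - z  -- replace 1 occurrence(s) of y with (y - z)
  => ( y - z ) >= 2
stmt 3: y := y + 9  -- replace 1 occurrence(s) of y with (y + 9)
  => ( ( y + 9 ) - z ) >= 2
stmt 2: y := z * z  -- replace 1 occurrence(s) of y with (z * z)
  => ( ( ( z * z ) + 9 ) - z ) >= 2
stmt 1: x := y * 9  -- replace 0 occurrence(s) of x with (y * 9)
  => ( ( ( z * z ) + 9 ) - z ) >= 2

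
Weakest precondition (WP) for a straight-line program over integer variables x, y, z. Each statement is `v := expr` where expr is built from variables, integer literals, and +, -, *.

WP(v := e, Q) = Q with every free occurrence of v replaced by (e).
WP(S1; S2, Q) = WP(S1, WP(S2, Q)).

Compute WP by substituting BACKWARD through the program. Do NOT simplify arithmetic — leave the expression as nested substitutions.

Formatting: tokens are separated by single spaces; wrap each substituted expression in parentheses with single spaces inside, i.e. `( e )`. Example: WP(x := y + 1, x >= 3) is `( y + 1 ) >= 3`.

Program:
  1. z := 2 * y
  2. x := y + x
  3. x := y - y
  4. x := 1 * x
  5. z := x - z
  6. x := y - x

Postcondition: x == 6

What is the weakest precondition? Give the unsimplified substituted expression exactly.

post: x == 6
stmt 6: x := y - x  -- replace 1 occurrence(s) of x with (y - x)
  => ( y - x ) == 6
stmt 5: z := x - z  -- replace 0 occurrence(s) of z with (x - z)
  => ( y - x ) == 6
stmt 4: x := 1 * x  -- replace 1 occurrence(s) of x with (1 * x)
  => ( y - ( 1 * x ) ) == 6
stmt 3: x := y - y  -- replace 1 occurrence(s) of x with (y - y)
  => ( y - ( 1 * ( y - y ) ) ) == 6
stmt 2: x := y + x  -- replace 0 occurrence(s) of x with (y + x)
  => ( y - ( 1 * ( y - y ) ) ) == 6
stmt 1: z := 2 * y  -- replace 0 occurrence(s) of z with (2 * y)
  => ( y - ( 1 * ( y - y ) ) ) == 6

Answer: ( y - ( 1 * ( y - y ) ) ) == 6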